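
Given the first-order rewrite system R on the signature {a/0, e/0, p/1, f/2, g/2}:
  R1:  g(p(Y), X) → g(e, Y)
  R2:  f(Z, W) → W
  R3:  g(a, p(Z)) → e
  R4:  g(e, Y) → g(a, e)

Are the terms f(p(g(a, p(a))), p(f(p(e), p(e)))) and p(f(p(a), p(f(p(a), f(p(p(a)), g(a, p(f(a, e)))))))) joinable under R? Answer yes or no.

Reduce t₁ = f(p(g(a, p(a))), p(f(p(e), p(e)))):
1. f(p(g(a, p(a))), p(f(p(e), p(e))))  →  p(f(p(e), p(e)))   [R2 at ε]
2. p(f(p(e), p(e)))  →  p(p(e))   [R2 at 1]

Reduce t₂ = p(f(p(a), p(f(p(a), f(p(p(a)), g(a, p(f(a, e)))))))):
1. p(f(p(a), p(f(p(a), f(p(p(a)), g(a, p(f(a, e))))))))  →  p(p(f(p(a), f(p(p(a)), g(a, p(f(a, e)))))))   [R2 at 1]
2. p(p(f(p(a), f(p(p(a)), g(a, p(f(a, e)))))))  →  p(p(f(p(p(a)), g(a, p(f(a, e))))))   [R2 at 1.1]
3. p(p(f(p(p(a)), g(a, p(f(a, e))))))  →  p(p(g(a, p(f(a, e)))))   [R2 at 1.1]
4. p(p(g(a, p(f(a, e)))))  →  p(p(e))   [R3 at 1.1]

yes — NF(t₁) = p(p(e)), NF(t₂) = p(p(e))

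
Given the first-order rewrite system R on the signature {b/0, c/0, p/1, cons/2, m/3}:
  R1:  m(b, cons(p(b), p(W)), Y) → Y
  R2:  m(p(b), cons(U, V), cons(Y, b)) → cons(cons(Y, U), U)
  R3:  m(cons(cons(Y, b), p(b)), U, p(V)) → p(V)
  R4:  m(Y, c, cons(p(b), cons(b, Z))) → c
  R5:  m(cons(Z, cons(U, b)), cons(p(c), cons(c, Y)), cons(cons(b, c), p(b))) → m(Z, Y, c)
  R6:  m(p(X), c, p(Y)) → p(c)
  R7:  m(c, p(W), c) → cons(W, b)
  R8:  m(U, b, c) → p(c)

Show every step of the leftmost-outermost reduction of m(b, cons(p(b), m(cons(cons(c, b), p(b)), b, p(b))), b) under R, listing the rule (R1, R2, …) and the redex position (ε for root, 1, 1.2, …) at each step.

b

1. m(b, cons(p(b), m(cons(cons(c, b), p(b)), b, p(b))), b)  →  m(b, cons(p(b), p(b)), b)   [R3 at 2.2]
2. m(b, cons(p(b), p(b)), b)  →  b   [R1 at ε]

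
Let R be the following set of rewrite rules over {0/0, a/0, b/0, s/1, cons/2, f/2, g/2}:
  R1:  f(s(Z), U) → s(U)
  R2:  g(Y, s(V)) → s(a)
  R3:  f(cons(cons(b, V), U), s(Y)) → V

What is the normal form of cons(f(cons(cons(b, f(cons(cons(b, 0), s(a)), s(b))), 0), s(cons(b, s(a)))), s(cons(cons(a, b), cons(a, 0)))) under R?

cons(0, s(cons(cons(a, b), cons(a, 0))))

1. cons(f(cons(cons(b, f(cons(cons(b, 0), s(a)), s(b))), 0), s(cons(b, s(a)))), s(cons(cons(a, b), cons(a, 0))))  →  cons(f(cons(cons(b, 0), s(a)), s(b)), s(cons(cons(a, b), cons(a, 0))))   [R3 at 1]
2. cons(f(cons(cons(b, 0), s(a)), s(b)), s(cons(cons(a, b), cons(a, 0))))  →  cons(0, s(cons(cons(a, b), cons(a, 0))))   [R3 at 1]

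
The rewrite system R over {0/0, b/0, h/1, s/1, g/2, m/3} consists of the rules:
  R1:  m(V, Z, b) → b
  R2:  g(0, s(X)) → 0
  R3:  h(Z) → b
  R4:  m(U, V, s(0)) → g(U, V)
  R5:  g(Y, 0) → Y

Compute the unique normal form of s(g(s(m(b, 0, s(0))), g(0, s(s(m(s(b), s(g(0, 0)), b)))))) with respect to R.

1. s(g(s(m(b, 0, s(0))), g(0, s(s(m(s(b), s(g(0, 0)), b))))))  →  s(g(s(g(b, 0)), g(0, s(s(m(s(b), s(g(0, 0)), b))))))   [R4 at 1.1.1]
2. s(g(s(g(b, 0)), g(0, s(s(m(s(b), s(g(0, 0)), b))))))  →  s(g(s(b), g(0, s(s(m(s(b), s(g(0, 0)), b))))))   [R5 at 1.1.1]
3. s(g(s(b), g(0, s(s(m(s(b), s(g(0, 0)), b))))))  →  s(g(s(b), 0))   [R2 at 1.2]
4. s(g(s(b), 0))  →  s(s(b))   [R5 at 1]

s(s(b))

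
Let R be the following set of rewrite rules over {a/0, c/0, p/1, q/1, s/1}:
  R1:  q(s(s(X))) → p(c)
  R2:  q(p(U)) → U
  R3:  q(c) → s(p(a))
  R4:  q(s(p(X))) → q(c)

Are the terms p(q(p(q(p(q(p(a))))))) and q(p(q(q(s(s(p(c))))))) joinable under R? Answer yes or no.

Reduce t₁ = p(q(p(q(p(q(p(a))))))):
1. p(q(p(q(p(q(p(a)))))))  →  p(q(p(q(p(a)))))   [R2 at 1]
2. p(q(p(q(p(a)))))  →  p(q(p(a)))   [R2 at 1]
3. p(q(p(a)))  →  p(a)   [R2 at 1]

Reduce t₂ = q(p(q(q(s(s(p(c))))))):
1. q(p(q(q(s(s(p(c)))))))  →  q(q(s(s(p(c)))))   [R2 at ε]
2. q(q(s(s(p(c)))))  →  q(p(c))   [R1 at 1]
3. q(p(c))  →  c   [R2 at ε]

no — NF(t₁) = p(a), NF(t₂) = c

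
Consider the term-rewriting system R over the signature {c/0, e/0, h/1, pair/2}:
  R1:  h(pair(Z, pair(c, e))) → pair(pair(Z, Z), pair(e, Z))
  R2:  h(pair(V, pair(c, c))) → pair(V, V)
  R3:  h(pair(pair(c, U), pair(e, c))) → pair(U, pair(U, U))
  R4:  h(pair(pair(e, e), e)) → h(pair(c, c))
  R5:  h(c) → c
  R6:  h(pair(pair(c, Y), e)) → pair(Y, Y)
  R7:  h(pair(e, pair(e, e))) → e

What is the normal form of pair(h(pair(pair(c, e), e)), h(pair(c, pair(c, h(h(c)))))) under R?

pair(pair(e, e), pair(c, c))

1. pair(h(pair(pair(c, e), e)), h(pair(c, pair(c, h(h(c))))))  →  pair(pair(e, e), h(pair(c, pair(c, h(h(c))))))   [R6 at 1]
2. pair(pair(e, e), h(pair(c, pair(c, h(h(c))))))  →  pair(pair(e, e), h(pair(c, pair(c, h(c)))))   [R5 at 2.1.2.2.1]
3. pair(pair(e, e), h(pair(c, pair(c, h(c)))))  →  pair(pair(e, e), h(pair(c, pair(c, c))))   [R5 at 2.1.2.2]
4. pair(pair(e, e), h(pair(c, pair(c, c))))  →  pair(pair(e, e), pair(c, c))   [R2 at 2]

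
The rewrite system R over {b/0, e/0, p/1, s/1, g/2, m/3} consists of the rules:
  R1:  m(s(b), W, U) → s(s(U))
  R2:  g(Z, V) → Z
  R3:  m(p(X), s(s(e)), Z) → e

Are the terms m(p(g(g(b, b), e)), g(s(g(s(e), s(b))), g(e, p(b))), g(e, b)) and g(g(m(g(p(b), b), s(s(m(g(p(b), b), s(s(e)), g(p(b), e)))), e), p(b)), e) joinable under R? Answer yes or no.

Reduce t₁ = m(p(g(g(b, b), e)), g(s(g(s(e), s(b))), g(e, p(b))), g(e, b)):
1. m(p(g(g(b, b), e)), g(s(g(s(e), s(b))), g(e, p(b))), g(e, b))  →  m(p(g(b, b)), g(s(g(s(e), s(b))), g(e, p(b))), g(e, b))   [R2 at 1.1]
2. m(p(g(b, b)), g(s(g(s(e), s(b))), g(e, p(b))), g(e, b))  →  m(p(b), g(s(g(s(e), s(b))), g(e, p(b))), g(e, b))   [R2 at 1.1]
3. m(p(b), g(s(g(s(e), s(b))), g(e, p(b))), g(e, b))  →  m(p(b), s(g(s(e), s(b))), g(e, b))   [R2 at 2]
4. m(p(b), s(g(s(e), s(b))), g(e, b))  →  m(p(b), s(s(e)), g(e, b))   [R2 at 2.1]
5. m(p(b), s(s(e)), g(e, b))  →  e   [R3 at ε]

Reduce t₂ = g(g(m(g(p(b), b), s(s(m(g(p(b), b), s(s(e)), g(p(b), e)))), e), p(b)), e):
1. g(g(m(g(p(b), b), s(s(m(g(p(b), b), s(s(e)), g(p(b), e)))), e), p(b)), e)  →  g(m(g(p(b), b), s(s(m(g(p(b), b), s(s(e)), g(p(b), e)))), e), p(b))   [R2 at ε]
2. g(m(g(p(b), b), s(s(m(g(p(b), b), s(s(e)), g(p(b), e)))), e), p(b))  →  m(g(p(b), b), s(s(m(g(p(b), b), s(s(e)), g(p(b), e)))), e)   [R2 at ε]
3. m(g(p(b), b), s(s(m(g(p(b), b), s(s(e)), g(p(b), e)))), e)  →  m(p(b), s(s(m(g(p(b), b), s(s(e)), g(p(b), e)))), e)   [R2 at 1]
4. m(p(b), s(s(m(g(p(b), b), s(s(e)), g(p(b), e)))), e)  →  m(p(b), s(s(m(p(b), s(s(e)), g(p(b), e)))), e)   [R2 at 2.1.1.1]
5. m(p(b), s(s(m(p(b), s(s(e)), g(p(b), e)))), e)  →  m(p(b), s(s(e)), e)   [R3 at 2.1.1]
6. m(p(b), s(s(e)), e)  →  e   [R3 at ε]

yes — NF(t₁) = e, NF(t₂) = e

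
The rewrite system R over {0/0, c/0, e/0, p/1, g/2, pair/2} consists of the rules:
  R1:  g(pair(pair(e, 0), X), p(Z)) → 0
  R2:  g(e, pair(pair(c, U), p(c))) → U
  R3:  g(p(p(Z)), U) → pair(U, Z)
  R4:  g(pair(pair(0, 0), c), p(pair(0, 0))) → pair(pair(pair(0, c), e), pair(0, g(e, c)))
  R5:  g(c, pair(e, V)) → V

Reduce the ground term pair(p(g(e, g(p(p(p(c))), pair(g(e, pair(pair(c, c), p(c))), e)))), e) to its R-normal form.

1. pair(p(g(e, g(p(p(p(c))), pair(g(e, pair(pair(c, c), p(c))), e)))), e)  →  pair(p(g(e, pair(pair(g(e, pair(pair(c, c), p(c))), e), p(c)))), e)   [R3 at 1.1.2]
2. pair(p(g(e, pair(pair(g(e, pair(pair(c, c), p(c))), e), p(c)))), e)  →  pair(p(g(e, pair(pair(c, e), p(c)))), e)   [R2 at 1.1.2.1.1]
3. pair(p(g(e, pair(pair(c, e), p(c)))), e)  →  pair(p(e), e)   [R2 at 1.1]

pair(p(e), e)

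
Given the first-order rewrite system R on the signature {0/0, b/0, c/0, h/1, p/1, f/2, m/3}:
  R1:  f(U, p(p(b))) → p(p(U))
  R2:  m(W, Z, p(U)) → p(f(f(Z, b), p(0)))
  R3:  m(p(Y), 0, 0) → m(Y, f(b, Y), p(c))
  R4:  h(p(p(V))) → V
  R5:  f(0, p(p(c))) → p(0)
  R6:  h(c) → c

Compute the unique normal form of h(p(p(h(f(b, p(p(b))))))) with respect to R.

1. h(p(p(h(f(b, p(p(b)))))))  →  h(f(b, p(p(b))))   [R4 at ε]
2. h(f(b, p(p(b))))  →  h(p(p(b)))   [R1 at 1]
3. h(p(p(b)))  →  b   [R4 at ε]

b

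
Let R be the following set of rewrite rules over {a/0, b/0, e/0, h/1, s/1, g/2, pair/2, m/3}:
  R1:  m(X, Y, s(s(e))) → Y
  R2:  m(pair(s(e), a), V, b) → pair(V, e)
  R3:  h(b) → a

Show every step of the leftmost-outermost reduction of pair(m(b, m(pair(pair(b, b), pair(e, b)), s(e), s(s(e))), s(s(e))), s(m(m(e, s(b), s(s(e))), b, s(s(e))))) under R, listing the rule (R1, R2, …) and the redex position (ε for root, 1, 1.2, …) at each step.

pair(s(e), s(b))

1. pair(m(b, m(pair(pair(b, b), pair(e, b)), s(e), s(s(e))), s(s(e))), s(m(m(e, s(b), s(s(e))), b, s(s(e)))))  →  pair(m(pair(pair(b, b), pair(e, b)), s(e), s(s(e))), s(m(m(e, s(b), s(s(e))), b, s(s(e)))))   [R1 at 1]
2. pair(m(pair(pair(b, b), pair(e, b)), s(e), s(s(e))), s(m(m(e, s(b), s(s(e))), b, s(s(e)))))  →  pair(s(e), s(m(m(e, s(b), s(s(e))), b, s(s(e)))))   [R1 at 1]
3. pair(s(e), s(m(m(e, s(b), s(s(e))), b, s(s(e)))))  →  pair(s(e), s(b))   [R1 at 2.1]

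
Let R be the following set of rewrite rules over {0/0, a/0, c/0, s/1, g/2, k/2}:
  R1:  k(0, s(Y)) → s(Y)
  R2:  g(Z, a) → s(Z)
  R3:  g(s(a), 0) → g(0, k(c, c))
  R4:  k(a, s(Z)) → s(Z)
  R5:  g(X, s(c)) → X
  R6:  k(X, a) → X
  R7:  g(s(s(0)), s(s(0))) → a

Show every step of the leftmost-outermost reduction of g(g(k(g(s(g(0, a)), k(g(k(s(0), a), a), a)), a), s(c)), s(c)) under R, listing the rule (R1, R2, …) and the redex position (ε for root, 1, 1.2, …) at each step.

1. g(g(k(g(s(g(0, a)), k(g(k(s(0), a), a), a)), a), s(c)), s(c))  →  g(k(g(s(g(0, a)), k(g(k(s(0), a), a), a)), a), s(c))   [R5 at ε]
2. g(k(g(s(g(0, a)), k(g(k(s(0), a), a), a)), a), s(c))  →  k(g(s(g(0, a)), k(g(k(s(0), a), a), a)), a)   [R5 at ε]
3. k(g(s(g(0, a)), k(g(k(s(0), a), a), a)), a)  →  g(s(g(0, a)), k(g(k(s(0), a), a), a))   [R6 at ε]
4. g(s(g(0, a)), k(g(k(s(0), a), a), a))  →  g(s(s(0)), k(g(k(s(0), a), a), a))   [R2 at 1.1]
5. g(s(s(0)), k(g(k(s(0), a), a), a))  →  g(s(s(0)), g(k(s(0), a), a))   [R6 at 2]
6. g(s(s(0)), g(k(s(0), a), a))  →  g(s(s(0)), s(k(s(0), a)))   [R2 at 2]
7. g(s(s(0)), s(k(s(0), a)))  →  g(s(s(0)), s(s(0)))   [R6 at 2.1]
8. g(s(s(0)), s(s(0)))  →  a   [R7 at ε]

a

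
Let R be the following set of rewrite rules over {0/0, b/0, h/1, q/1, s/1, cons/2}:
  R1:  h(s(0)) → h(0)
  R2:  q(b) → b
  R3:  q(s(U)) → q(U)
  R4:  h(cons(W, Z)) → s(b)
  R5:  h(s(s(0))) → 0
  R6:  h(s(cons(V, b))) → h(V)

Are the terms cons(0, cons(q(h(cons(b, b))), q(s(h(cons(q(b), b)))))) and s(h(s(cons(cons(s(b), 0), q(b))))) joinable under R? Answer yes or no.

no — NF(t₁) = cons(0, cons(b, b)), NF(t₂) = s(s(b))

Reduce t₁ = cons(0, cons(q(h(cons(b, b))), q(s(h(cons(q(b), b)))))):
1. cons(0, cons(q(h(cons(b, b))), q(s(h(cons(q(b), b))))))  →  cons(0, cons(q(s(b)), q(s(h(cons(q(b), b))))))   [R4 at 2.1.1]
2. cons(0, cons(q(s(b)), q(s(h(cons(q(b), b))))))  →  cons(0, cons(q(b), q(s(h(cons(q(b), b))))))   [R3 at 2.1]
3. cons(0, cons(q(b), q(s(h(cons(q(b), b))))))  →  cons(0, cons(b, q(s(h(cons(q(b), b))))))   [R2 at 2.1]
4. cons(0, cons(b, q(s(h(cons(q(b), b))))))  →  cons(0, cons(b, q(h(cons(q(b), b)))))   [R3 at 2.2]
5. cons(0, cons(b, q(h(cons(q(b), b)))))  →  cons(0, cons(b, q(s(b))))   [R4 at 2.2.1]
6. cons(0, cons(b, q(s(b))))  →  cons(0, cons(b, q(b)))   [R3 at 2.2]
7. cons(0, cons(b, q(b)))  →  cons(0, cons(b, b))   [R2 at 2.2]

Reduce t₂ = s(h(s(cons(cons(s(b), 0), q(b))))):
1. s(h(s(cons(cons(s(b), 0), q(b)))))  →  s(h(s(cons(cons(s(b), 0), b))))   [R2 at 1.1.1.2]
2. s(h(s(cons(cons(s(b), 0), b))))  →  s(h(cons(s(b), 0)))   [R6 at 1]
3. s(h(cons(s(b), 0)))  →  s(s(b))   [R4 at 1]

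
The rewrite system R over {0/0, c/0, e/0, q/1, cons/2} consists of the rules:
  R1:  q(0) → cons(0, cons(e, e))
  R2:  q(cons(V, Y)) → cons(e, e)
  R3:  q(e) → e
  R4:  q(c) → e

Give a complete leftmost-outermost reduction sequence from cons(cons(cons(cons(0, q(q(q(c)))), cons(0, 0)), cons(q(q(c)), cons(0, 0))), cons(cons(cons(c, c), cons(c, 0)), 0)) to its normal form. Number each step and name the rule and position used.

cons(cons(cons(cons(0, e), cons(0, 0)), cons(e, cons(0, 0))), cons(cons(cons(c, c), cons(c, 0)), 0))

1. cons(cons(cons(cons(0, q(q(q(c)))), cons(0, 0)), cons(q(q(c)), cons(0, 0))), cons(cons(cons(c, c), cons(c, 0)), 0))  →  cons(cons(cons(cons(0, q(q(e))), cons(0, 0)), cons(q(q(c)), cons(0, 0))), cons(cons(cons(c, c), cons(c, 0)), 0))   [R4 at 1.1.1.2.1.1]
2. cons(cons(cons(cons(0, q(q(e))), cons(0, 0)), cons(q(q(c)), cons(0, 0))), cons(cons(cons(c, c), cons(c, 0)), 0))  →  cons(cons(cons(cons(0, q(e)), cons(0, 0)), cons(q(q(c)), cons(0, 0))), cons(cons(cons(c, c), cons(c, 0)), 0))   [R3 at 1.1.1.2.1]
3. cons(cons(cons(cons(0, q(e)), cons(0, 0)), cons(q(q(c)), cons(0, 0))), cons(cons(cons(c, c), cons(c, 0)), 0))  →  cons(cons(cons(cons(0, e), cons(0, 0)), cons(q(q(c)), cons(0, 0))), cons(cons(cons(c, c), cons(c, 0)), 0))   [R3 at 1.1.1.2]
4. cons(cons(cons(cons(0, e), cons(0, 0)), cons(q(q(c)), cons(0, 0))), cons(cons(cons(c, c), cons(c, 0)), 0))  →  cons(cons(cons(cons(0, e), cons(0, 0)), cons(q(e), cons(0, 0))), cons(cons(cons(c, c), cons(c, 0)), 0))   [R4 at 1.2.1.1]
5. cons(cons(cons(cons(0, e), cons(0, 0)), cons(q(e), cons(0, 0))), cons(cons(cons(c, c), cons(c, 0)), 0))  →  cons(cons(cons(cons(0, e), cons(0, 0)), cons(e, cons(0, 0))), cons(cons(cons(c, c), cons(c, 0)), 0))   [R3 at 1.2.1]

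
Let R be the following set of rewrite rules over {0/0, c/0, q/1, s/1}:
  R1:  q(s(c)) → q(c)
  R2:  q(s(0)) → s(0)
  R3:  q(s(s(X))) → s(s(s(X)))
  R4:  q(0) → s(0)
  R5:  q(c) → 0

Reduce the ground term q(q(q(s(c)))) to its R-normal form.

1. q(q(q(s(c))))  →  q(q(q(c)))   [R1 at 1.1]
2. q(q(q(c)))  →  q(q(0))   [R5 at 1.1]
3. q(q(0))  →  q(s(0))   [R4 at 1]
4. q(s(0))  →  s(0)   [R2 at ε]

s(0)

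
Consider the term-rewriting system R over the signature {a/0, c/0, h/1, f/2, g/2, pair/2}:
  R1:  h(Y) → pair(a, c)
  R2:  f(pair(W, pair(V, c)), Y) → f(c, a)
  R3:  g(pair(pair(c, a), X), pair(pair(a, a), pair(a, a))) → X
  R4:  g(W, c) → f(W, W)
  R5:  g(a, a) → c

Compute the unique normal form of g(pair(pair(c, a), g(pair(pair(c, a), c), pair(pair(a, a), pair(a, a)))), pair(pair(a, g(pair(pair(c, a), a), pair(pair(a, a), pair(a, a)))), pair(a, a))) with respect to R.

c

1. g(pair(pair(c, a), g(pair(pair(c, a), c), pair(pair(a, a), pair(a, a)))), pair(pair(a, g(pair(pair(c, a), a), pair(pair(a, a), pair(a, a)))), pair(a, a)))  →  g(pair(pair(c, a), c), pair(pair(a, g(pair(pair(c, a), a), pair(pair(a, a), pair(a, a)))), pair(a, a)))   [R3 at 1.2]
2. g(pair(pair(c, a), c), pair(pair(a, g(pair(pair(c, a), a), pair(pair(a, a), pair(a, a)))), pair(a, a)))  →  g(pair(pair(c, a), c), pair(pair(a, a), pair(a, a)))   [R3 at 2.1.2]
3. g(pair(pair(c, a), c), pair(pair(a, a), pair(a, a)))  →  c   [R3 at ε]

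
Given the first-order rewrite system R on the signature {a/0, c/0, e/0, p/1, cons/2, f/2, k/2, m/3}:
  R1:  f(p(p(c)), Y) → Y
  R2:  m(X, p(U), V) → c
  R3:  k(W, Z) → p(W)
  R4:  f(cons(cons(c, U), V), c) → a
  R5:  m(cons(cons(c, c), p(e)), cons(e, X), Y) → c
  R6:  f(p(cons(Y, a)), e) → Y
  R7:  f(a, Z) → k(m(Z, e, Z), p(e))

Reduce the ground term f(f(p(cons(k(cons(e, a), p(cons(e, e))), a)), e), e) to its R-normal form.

e

1. f(f(p(cons(k(cons(e, a), p(cons(e, e))), a)), e), e)  →  f(k(cons(e, a), p(cons(e, e))), e)   [R6 at 1]
2. f(k(cons(e, a), p(cons(e, e))), e)  →  f(p(cons(e, a)), e)   [R3 at 1]
3. f(p(cons(e, a)), e)  →  e   [R6 at ε]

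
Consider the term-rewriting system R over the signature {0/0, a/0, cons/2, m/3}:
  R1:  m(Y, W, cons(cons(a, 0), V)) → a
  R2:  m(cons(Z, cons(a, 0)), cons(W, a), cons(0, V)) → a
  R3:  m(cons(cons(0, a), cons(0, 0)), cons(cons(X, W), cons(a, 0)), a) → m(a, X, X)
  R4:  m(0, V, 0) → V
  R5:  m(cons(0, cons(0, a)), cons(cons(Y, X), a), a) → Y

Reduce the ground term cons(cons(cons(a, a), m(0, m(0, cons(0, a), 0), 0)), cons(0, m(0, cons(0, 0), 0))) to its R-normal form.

cons(cons(cons(a, a), cons(0, a)), cons(0, cons(0, 0)))

1. cons(cons(cons(a, a), m(0, m(0, cons(0, a), 0), 0)), cons(0, m(0, cons(0, 0), 0)))  →  cons(cons(cons(a, a), m(0, cons(0, a), 0)), cons(0, m(0, cons(0, 0), 0)))   [R4 at 1.2]
2. cons(cons(cons(a, a), m(0, cons(0, a), 0)), cons(0, m(0, cons(0, 0), 0)))  →  cons(cons(cons(a, a), cons(0, a)), cons(0, m(0, cons(0, 0), 0)))   [R4 at 1.2]
3. cons(cons(cons(a, a), cons(0, a)), cons(0, m(0, cons(0, 0), 0)))  →  cons(cons(cons(a, a), cons(0, a)), cons(0, cons(0, 0)))   [R4 at 2.2]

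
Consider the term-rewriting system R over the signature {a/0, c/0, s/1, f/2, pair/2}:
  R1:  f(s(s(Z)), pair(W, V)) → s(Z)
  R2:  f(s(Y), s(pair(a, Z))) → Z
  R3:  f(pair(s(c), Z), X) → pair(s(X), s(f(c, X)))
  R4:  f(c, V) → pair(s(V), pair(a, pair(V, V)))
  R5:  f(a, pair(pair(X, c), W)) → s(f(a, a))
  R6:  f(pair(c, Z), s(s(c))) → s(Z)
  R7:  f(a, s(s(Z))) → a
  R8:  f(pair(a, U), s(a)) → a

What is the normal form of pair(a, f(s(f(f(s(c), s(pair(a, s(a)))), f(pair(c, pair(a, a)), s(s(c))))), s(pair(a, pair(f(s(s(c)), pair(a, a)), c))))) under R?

1. pair(a, f(s(f(f(s(c), s(pair(a, s(a)))), f(pair(c, pair(a, a)), s(s(c))))), s(pair(a, pair(f(s(s(c)), pair(a, a)), c)))))  →  pair(a, pair(f(s(s(c)), pair(a, a)), c))   [R2 at 2]
2. pair(a, pair(f(s(s(c)), pair(a, a)), c))  →  pair(a, pair(s(c), c))   [R1 at 2.1]

pair(a, pair(s(c), c))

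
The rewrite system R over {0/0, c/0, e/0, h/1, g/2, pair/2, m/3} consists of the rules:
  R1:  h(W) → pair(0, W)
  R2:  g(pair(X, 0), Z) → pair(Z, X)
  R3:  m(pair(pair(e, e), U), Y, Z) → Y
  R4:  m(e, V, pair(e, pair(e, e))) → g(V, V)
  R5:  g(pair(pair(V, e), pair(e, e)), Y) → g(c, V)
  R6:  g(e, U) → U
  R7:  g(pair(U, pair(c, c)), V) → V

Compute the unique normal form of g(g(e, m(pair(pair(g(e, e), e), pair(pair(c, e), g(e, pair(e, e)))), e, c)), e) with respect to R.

1. g(g(e, m(pair(pair(g(e, e), e), pair(pair(c, e), g(e, pair(e, e)))), e, c)), e)  →  g(m(pair(pair(g(e, e), e), pair(pair(c, e), g(e, pair(e, e)))), e, c), e)   [R6 at 1]
2. g(m(pair(pair(g(e, e), e), pair(pair(c, e), g(e, pair(e, e)))), e, c), e)  →  g(m(pair(pair(e, e), pair(pair(c, e), g(e, pair(e, e)))), e, c), e)   [R6 at 1.1.1.1]
3. g(m(pair(pair(e, e), pair(pair(c, e), g(e, pair(e, e)))), e, c), e)  →  g(e, e)   [R3 at 1]
4. g(e, e)  →  e   [R6 at ε]

e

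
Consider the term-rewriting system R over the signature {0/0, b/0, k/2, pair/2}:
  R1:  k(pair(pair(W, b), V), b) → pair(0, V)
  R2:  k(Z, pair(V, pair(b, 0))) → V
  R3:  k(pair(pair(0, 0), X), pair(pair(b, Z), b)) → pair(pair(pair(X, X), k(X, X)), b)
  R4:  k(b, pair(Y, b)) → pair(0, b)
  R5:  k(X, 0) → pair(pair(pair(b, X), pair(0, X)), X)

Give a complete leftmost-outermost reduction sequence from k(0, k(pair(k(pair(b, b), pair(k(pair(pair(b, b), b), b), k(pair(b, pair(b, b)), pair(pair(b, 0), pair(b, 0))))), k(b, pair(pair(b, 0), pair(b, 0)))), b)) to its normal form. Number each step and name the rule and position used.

1. k(0, k(pair(k(pair(b, b), pair(k(pair(pair(b, b), b), b), k(pair(b, pair(b, b)), pair(pair(b, 0), pair(b, 0))))), k(b, pair(pair(b, 0), pair(b, 0)))), b))  →  k(0, k(pair(k(pair(b, b), pair(pair(0, b), k(pair(b, pair(b, b)), pair(pair(b, 0), pair(b, 0))))), k(b, pair(pair(b, 0), pair(b, 0)))), b))   [R1 at 2.1.1.2.1]
2. k(0, k(pair(k(pair(b, b), pair(pair(0, b), k(pair(b, pair(b, b)), pair(pair(b, 0), pair(b, 0))))), k(b, pair(pair(b, 0), pair(b, 0)))), b))  →  k(0, k(pair(k(pair(b, b), pair(pair(0, b), pair(b, 0))), k(b, pair(pair(b, 0), pair(b, 0)))), b))   [R2 at 2.1.1.2.2]
3. k(0, k(pair(k(pair(b, b), pair(pair(0, b), pair(b, 0))), k(b, pair(pair(b, 0), pair(b, 0)))), b))  →  k(0, k(pair(pair(0, b), k(b, pair(pair(b, 0), pair(b, 0)))), b))   [R2 at 2.1.1]
4. k(0, k(pair(pair(0, b), k(b, pair(pair(b, 0), pair(b, 0)))), b))  →  k(0, pair(0, k(b, pair(pair(b, 0), pair(b, 0)))))   [R1 at 2]
5. k(0, pair(0, k(b, pair(pair(b, 0), pair(b, 0)))))  →  k(0, pair(0, pair(b, 0)))   [R2 at 2.2]
6. k(0, pair(0, pair(b, 0)))  →  0   [R2 at ε]

0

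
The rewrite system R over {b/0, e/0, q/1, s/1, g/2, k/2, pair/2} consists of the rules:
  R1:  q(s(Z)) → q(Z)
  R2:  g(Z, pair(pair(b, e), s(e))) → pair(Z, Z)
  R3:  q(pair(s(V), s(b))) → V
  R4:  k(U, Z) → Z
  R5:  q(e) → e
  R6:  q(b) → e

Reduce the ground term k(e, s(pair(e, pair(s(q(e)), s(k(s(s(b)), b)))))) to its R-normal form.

s(pair(e, pair(s(e), s(b))))

1. k(e, s(pair(e, pair(s(q(e)), s(k(s(s(b)), b))))))  →  s(pair(e, pair(s(q(e)), s(k(s(s(b)), b)))))   [R4 at ε]
2. s(pair(e, pair(s(q(e)), s(k(s(s(b)), b)))))  →  s(pair(e, pair(s(e), s(k(s(s(b)), b)))))   [R5 at 1.2.1.1]
3. s(pair(e, pair(s(e), s(k(s(s(b)), b)))))  →  s(pair(e, pair(s(e), s(b))))   [R4 at 1.2.2.1]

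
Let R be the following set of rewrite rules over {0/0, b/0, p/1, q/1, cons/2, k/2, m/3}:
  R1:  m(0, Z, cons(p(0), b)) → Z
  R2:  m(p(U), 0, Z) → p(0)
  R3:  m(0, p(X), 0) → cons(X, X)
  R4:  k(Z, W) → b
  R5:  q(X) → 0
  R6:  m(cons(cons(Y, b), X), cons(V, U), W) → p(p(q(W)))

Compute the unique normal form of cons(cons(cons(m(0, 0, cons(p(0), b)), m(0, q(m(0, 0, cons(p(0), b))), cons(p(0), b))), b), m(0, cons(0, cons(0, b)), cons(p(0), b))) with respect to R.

cons(cons(cons(0, 0), b), cons(0, cons(0, b)))

1. cons(cons(cons(m(0, 0, cons(p(0), b)), m(0, q(m(0, 0, cons(p(0), b))), cons(p(0), b))), b), m(0, cons(0, cons(0, b)), cons(p(0), b)))  →  cons(cons(cons(0, m(0, q(m(0, 0, cons(p(0), b))), cons(p(0), b))), b), m(0, cons(0, cons(0, b)), cons(p(0), b)))   [R1 at 1.1.1]
2. cons(cons(cons(0, m(0, q(m(0, 0, cons(p(0), b))), cons(p(0), b))), b), m(0, cons(0, cons(0, b)), cons(p(0), b)))  →  cons(cons(cons(0, q(m(0, 0, cons(p(0), b)))), b), m(0, cons(0, cons(0, b)), cons(p(0), b)))   [R1 at 1.1.2]
3. cons(cons(cons(0, q(m(0, 0, cons(p(0), b)))), b), m(0, cons(0, cons(0, b)), cons(p(0), b)))  →  cons(cons(cons(0, 0), b), m(0, cons(0, cons(0, b)), cons(p(0), b)))   [R5 at 1.1.2]
4. cons(cons(cons(0, 0), b), m(0, cons(0, cons(0, b)), cons(p(0), b)))  →  cons(cons(cons(0, 0), b), cons(0, cons(0, b)))   [R1 at 2]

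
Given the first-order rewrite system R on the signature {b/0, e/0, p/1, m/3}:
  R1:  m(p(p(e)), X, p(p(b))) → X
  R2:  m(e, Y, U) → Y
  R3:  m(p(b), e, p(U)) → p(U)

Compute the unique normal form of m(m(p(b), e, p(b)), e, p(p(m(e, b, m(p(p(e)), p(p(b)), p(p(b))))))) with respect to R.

1. m(m(p(b), e, p(b)), e, p(p(m(e, b, m(p(p(e)), p(p(b)), p(p(b)))))))  →  m(p(b), e, p(p(m(e, b, m(p(p(e)), p(p(b)), p(p(b)))))))   [R3 at 1]
2. m(p(b), e, p(p(m(e, b, m(p(p(e)), p(p(b)), p(p(b)))))))  →  p(p(m(e, b, m(p(p(e)), p(p(b)), p(p(b))))))   [R3 at ε]
3. p(p(m(e, b, m(p(p(e)), p(p(b)), p(p(b))))))  →  p(p(b))   [R2 at 1.1]

p(p(b))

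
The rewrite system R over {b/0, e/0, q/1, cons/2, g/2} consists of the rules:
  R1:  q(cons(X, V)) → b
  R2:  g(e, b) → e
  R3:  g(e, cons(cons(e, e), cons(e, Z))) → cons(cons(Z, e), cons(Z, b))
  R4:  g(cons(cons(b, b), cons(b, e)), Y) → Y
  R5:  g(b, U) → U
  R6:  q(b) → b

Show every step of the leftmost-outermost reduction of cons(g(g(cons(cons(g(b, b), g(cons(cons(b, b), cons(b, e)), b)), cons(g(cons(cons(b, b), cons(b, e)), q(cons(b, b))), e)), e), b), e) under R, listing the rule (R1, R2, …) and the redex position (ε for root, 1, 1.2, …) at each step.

cons(e, e)

1. cons(g(g(cons(cons(g(b, b), g(cons(cons(b, b), cons(b, e)), b)), cons(g(cons(cons(b, b), cons(b, e)), q(cons(b, b))), e)), e), b), e)  →  cons(g(g(cons(cons(b, g(cons(cons(b, b), cons(b, e)), b)), cons(g(cons(cons(b, b), cons(b, e)), q(cons(b, b))), e)), e), b), e)   [R5 at 1.1.1.1.1]
2. cons(g(g(cons(cons(b, g(cons(cons(b, b), cons(b, e)), b)), cons(g(cons(cons(b, b), cons(b, e)), q(cons(b, b))), e)), e), b), e)  →  cons(g(g(cons(cons(b, b), cons(g(cons(cons(b, b), cons(b, e)), q(cons(b, b))), e)), e), b), e)   [R4 at 1.1.1.1.2]
3. cons(g(g(cons(cons(b, b), cons(g(cons(cons(b, b), cons(b, e)), q(cons(b, b))), e)), e), b), e)  →  cons(g(g(cons(cons(b, b), cons(q(cons(b, b)), e)), e), b), e)   [R4 at 1.1.1.2.1]
4. cons(g(g(cons(cons(b, b), cons(q(cons(b, b)), e)), e), b), e)  →  cons(g(g(cons(cons(b, b), cons(b, e)), e), b), e)   [R1 at 1.1.1.2.1]
5. cons(g(g(cons(cons(b, b), cons(b, e)), e), b), e)  →  cons(g(e, b), e)   [R4 at 1.1]
6. cons(g(e, b), e)  →  cons(e, e)   [R2 at 1]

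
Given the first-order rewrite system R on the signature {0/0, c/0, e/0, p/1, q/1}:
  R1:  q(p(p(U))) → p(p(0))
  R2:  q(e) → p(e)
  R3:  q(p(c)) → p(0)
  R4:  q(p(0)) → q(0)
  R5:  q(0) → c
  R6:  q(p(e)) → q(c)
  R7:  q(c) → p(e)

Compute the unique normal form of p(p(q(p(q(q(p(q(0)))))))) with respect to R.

p(p(p(0)))

1. p(p(q(p(q(q(p(q(0))))))))  →  p(p(q(p(q(q(p(c)))))))   [R5 at 1.1.1.1.1.1.1]
2. p(p(q(p(q(q(p(c)))))))  →  p(p(q(p(q(p(0))))))   [R3 at 1.1.1.1.1]
3. p(p(q(p(q(p(0))))))  →  p(p(q(p(q(0)))))   [R4 at 1.1.1.1]
4. p(p(q(p(q(0)))))  →  p(p(q(p(c))))   [R5 at 1.1.1.1]
5. p(p(q(p(c))))  →  p(p(p(0)))   [R3 at 1.1]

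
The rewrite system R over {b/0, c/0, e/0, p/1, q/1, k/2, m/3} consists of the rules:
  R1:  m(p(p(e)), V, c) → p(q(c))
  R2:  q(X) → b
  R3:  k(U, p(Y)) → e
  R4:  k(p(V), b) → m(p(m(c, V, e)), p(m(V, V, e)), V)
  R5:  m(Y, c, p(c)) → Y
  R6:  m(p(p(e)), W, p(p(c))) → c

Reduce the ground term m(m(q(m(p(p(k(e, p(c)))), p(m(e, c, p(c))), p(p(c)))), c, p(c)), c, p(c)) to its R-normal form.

b

1. m(m(q(m(p(p(k(e, p(c)))), p(m(e, c, p(c))), p(p(c)))), c, p(c)), c, p(c))  →  m(q(m(p(p(k(e, p(c)))), p(m(e, c, p(c))), p(p(c)))), c, p(c))   [R5 at ε]
2. m(q(m(p(p(k(e, p(c)))), p(m(e, c, p(c))), p(p(c)))), c, p(c))  →  q(m(p(p(k(e, p(c)))), p(m(e, c, p(c))), p(p(c))))   [R5 at ε]
3. q(m(p(p(k(e, p(c)))), p(m(e, c, p(c))), p(p(c))))  →  b   [R2 at ε]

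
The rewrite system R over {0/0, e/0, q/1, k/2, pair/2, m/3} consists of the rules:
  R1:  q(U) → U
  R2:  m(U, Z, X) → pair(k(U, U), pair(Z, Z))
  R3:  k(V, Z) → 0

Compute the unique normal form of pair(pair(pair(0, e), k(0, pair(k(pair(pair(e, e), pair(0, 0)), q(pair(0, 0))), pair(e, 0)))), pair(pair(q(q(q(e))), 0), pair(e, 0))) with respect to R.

1. pair(pair(pair(0, e), k(0, pair(k(pair(pair(e, e), pair(0, 0)), q(pair(0, 0))), pair(e, 0)))), pair(pair(q(q(q(e))), 0), pair(e, 0)))  →  pair(pair(pair(0, e), 0), pair(pair(q(q(q(e))), 0), pair(e, 0)))   [R3 at 1.2]
2. pair(pair(pair(0, e), 0), pair(pair(q(q(q(e))), 0), pair(e, 0)))  →  pair(pair(pair(0, e), 0), pair(pair(q(q(e)), 0), pair(e, 0)))   [R1 at 2.1.1]
3. pair(pair(pair(0, e), 0), pair(pair(q(q(e)), 0), pair(e, 0)))  →  pair(pair(pair(0, e), 0), pair(pair(q(e), 0), pair(e, 0)))   [R1 at 2.1.1]
4. pair(pair(pair(0, e), 0), pair(pair(q(e), 0), pair(e, 0)))  →  pair(pair(pair(0, e), 0), pair(pair(e, 0), pair(e, 0)))   [R1 at 2.1.1]

pair(pair(pair(0, e), 0), pair(pair(e, 0), pair(e, 0)))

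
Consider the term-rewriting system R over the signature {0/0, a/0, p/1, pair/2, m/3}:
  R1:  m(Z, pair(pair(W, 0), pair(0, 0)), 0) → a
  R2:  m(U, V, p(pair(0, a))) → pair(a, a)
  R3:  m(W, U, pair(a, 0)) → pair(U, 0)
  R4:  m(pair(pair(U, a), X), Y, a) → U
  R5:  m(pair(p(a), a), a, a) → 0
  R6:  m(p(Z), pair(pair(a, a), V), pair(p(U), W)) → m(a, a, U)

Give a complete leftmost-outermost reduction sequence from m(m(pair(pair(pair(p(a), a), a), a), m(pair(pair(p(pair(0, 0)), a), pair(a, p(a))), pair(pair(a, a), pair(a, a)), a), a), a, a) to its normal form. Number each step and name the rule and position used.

0

1. m(m(pair(pair(pair(p(a), a), a), a), m(pair(pair(p(pair(0, 0)), a), pair(a, p(a))), pair(pair(a, a), pair(a, a)), a), a), a, a)  →  m(pair(p(a), a), a, a)   [R4 at 1]
2. m(pair(p(a), a), a, a)  →  0   [R5 at ε]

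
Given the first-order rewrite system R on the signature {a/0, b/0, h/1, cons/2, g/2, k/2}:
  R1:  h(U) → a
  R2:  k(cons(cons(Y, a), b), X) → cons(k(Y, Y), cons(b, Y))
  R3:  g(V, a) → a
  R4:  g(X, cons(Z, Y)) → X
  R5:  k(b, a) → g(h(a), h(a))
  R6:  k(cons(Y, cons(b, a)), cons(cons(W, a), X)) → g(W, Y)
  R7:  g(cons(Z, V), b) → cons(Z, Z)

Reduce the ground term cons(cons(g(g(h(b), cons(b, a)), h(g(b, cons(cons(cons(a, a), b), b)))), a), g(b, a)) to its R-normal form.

1. cons(cons(g(g(h(b), cons(b, a)), h(g(b, cons(cons(cons(a, a), b), b)))), a), g(b, a))  →  cons(cons(g(h(b), h(g(b, cons(cons(cons(a, a), b), b)))), a), g(b, a))   [R4 at 1.1.1]
2. cons(cons(g(h(b), h(g(b, cons(cons(cons(a, a), b), b)))), a), g(b, a))  →  cons(cons(g(a, h(g(b, cons(cons(cons(a, a), b), b)))), a), g(b, a))   [R1 at 1.1.1]
3. cons(cons(g(a, h(g(b, cons(cons(cons(a, a), b), b)))), a), g(b, a))  →  cons(cons(g(a, a), a), g(b, a))   [R1 at 1.1.2]
4. cons(cons(g(a, a), a), g(b, a))  →  cons(cons(a, a), g(b, a))   [R3 at 1.1]
5. cons(cons(a, a), g(b, a))  →  cons(cons(a, a), a)   [R3 at 2]

cons(cons(a, a), a)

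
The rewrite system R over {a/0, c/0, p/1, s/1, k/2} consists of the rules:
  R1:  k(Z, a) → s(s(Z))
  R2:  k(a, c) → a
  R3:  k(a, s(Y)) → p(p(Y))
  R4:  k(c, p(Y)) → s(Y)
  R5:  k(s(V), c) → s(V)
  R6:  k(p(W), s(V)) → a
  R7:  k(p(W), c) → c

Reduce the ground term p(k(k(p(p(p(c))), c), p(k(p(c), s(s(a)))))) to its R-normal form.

p(s(a))

1. p(k(k(p(p(p(c))), c), p(k(p(c), s(s(a))))))  →  p(k(c, p(k(p(c), s(s(a))))))   [R7 at 1.1]
2. p(k(c, p(k(p(c), s(s(a))))))  →  p(s(k(p(c), s(s(a)))))   [R4 at 1]
3. p(s(k(p(c), s(s(a)))))  →  p(s(a))   [R6 at 1.1]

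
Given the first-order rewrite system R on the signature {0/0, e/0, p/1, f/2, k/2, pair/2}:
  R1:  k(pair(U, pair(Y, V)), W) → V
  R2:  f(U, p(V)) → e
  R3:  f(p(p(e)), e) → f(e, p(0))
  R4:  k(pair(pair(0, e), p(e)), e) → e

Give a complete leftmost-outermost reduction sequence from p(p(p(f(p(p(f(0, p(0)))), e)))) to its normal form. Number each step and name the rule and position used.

1. p(p(p(f(p(p(f(0, p(0)))), e))))  →  p(p(p(f(p(p(e)), e))))   [R2 at 1.1.1.1.1.1]
2. p(p(p(f(p(p(e)), e))))  →  p(p(p(f(e, p(0)))))   [R3 at 1.1.1]
3. p(p(p(f(e, p(0)))))  →  p(p(p(e)))   [R2 at 1.1.1]

p(p(p(e)))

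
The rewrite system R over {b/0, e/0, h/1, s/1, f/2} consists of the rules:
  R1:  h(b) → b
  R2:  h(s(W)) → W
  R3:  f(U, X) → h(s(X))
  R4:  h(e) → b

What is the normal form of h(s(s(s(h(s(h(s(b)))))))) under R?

1. h(s(s(s(h(s(h(s(b))))))))  →  s(s(h(s(h(s(b))))))   [R2 at ε]
2. s(s(h(s(h(s(b))))))  →  s(s(h(s(b))))   [R2 at 1.1]
3. s(s(h(s(b))))  →  s(s(b))   [R2 at 1.1]

s(s(b))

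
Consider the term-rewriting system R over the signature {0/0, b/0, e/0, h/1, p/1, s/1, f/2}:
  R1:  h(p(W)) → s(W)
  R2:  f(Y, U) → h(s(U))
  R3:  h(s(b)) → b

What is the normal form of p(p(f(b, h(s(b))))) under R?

p(p(b))

1. p(p(f(b, h(s(b)))))  →  p(p(h(s(h(s(b))))))   [R2 at 1.1]
2. p(p(h(s(h(s(b))))))  →  p(p(h(s(b))))   [R3 at 1.1.1.1]
3. p(p(h(s(b))))  →  p(p(b))   [R3 at 1.1]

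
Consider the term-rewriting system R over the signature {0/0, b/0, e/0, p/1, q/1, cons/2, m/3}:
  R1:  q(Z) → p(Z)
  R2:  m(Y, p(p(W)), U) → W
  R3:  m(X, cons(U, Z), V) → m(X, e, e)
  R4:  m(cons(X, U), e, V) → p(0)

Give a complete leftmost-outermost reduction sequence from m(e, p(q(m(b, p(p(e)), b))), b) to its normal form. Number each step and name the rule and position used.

1. m(e, p(q(m(b, p(p(e)), b))), b)  →  m(e, p(p(m(b, p(p(e)), b))), b)   [R1 at 2.1]
2. m(e, p(p(m(b, p(p(e)), b))), b)  →  m(b, p(p(e)), b)   [R2 at ε]
3. m(b, p(p(e)), b)  →  e   [R2 at ε]

e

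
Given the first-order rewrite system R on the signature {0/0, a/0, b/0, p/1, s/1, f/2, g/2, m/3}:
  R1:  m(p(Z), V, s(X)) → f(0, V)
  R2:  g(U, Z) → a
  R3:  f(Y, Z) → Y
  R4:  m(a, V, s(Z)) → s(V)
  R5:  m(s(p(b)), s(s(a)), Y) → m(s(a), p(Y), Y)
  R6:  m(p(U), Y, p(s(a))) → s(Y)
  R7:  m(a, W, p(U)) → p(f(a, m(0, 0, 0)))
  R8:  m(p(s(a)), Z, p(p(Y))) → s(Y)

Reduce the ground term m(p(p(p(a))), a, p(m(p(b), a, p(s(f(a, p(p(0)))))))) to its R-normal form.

1. m(p(p(p(a))), a, p(m(p(b), a, p(s(f(a, p(p(0))))))))  →  m(p(p(p(a))), a, p(m(p(b), a, p(s(a)))))   [R3 at 3.1.3.1.1]
2. m(p(p(p(a))), a, p(m(p(b), a, p(s(a)))))  →  m(p(p(p(a))), a, p(s(a)))   [R6 at 3.1]
3. m(p(p(p(a))), a, p(s(a)))  →  s(a)   [R6 at ε]

s(a)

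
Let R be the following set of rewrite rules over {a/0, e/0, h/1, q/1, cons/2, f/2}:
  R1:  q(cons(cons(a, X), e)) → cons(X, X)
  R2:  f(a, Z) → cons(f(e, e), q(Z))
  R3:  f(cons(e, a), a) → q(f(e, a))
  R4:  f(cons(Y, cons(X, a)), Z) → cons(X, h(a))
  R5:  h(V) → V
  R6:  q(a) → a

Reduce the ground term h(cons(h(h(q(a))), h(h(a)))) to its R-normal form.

1. h(cons(h(h(q(a))), h(h(a))))  →  cons(h(h(q(a))), h(h(a)))   [R5 at ε]
2. cons(h(h(q(a))), h(h(a)))  →  cons(h(q(a)), h(h(a)))   [R5 at 1]
3. cons(h(q(a)), h(h(a)))  →  cons(q(a), h(h(a)))   [R5 at 1]
4. cons(q(a), h(h(a)))  →  cons(a, h(h(a)))   [R6 at 1]
5. cons(a, h(h(a)))  →  cons(a, h(a))   [R5 at 2]
6. cons(a, h(a))  →  cons(a, a)   [R5 at 2]

cons(a, a)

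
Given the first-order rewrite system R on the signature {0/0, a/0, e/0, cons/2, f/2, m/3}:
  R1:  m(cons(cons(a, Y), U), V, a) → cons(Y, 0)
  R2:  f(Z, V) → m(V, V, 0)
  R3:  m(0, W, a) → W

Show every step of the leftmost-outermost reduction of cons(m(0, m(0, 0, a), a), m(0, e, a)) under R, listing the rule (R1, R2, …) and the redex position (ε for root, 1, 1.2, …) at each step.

cons(0, e)

1. cons(m(0, m(0, 0, a), a), m(0, e, a))  →  cons(m(0, 0, a), m(0, e, a))   [R3 at 1]
2. cons(m(0, 0, a), m(0, e, a))  →  cons(0, m(0, e, a))   [R3 at 1]
3. cons(0, m(0, e, a))  →  cons(0, e)   [R3 at 2]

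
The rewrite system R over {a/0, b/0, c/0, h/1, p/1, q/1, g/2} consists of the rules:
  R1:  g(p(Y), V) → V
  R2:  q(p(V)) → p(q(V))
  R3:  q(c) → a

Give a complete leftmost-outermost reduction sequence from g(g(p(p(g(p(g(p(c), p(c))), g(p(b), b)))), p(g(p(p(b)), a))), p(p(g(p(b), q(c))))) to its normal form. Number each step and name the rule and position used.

1. g(g(p(p(g(p(g(p(c), p(c))), g(p(b), b)))), p(g(p(p(b)), a))), p(p(g(p(b), q(c)))))  →  g(p(g(p(p(b)), a)), p(p(g(p(b), q(c)))))   [R1 at 1]
2. g(p(g(p(p(b)), a)), p(p(g(p(b), q(c)))))  →  p(p(g(p(b), q(c))))   [R1 at ε]
3. p(p(g(p(b), q(c))))  →  p(p(q(c)))   [R1 at 1.1]
4. p(p(q(c)))  →  p(p(a))   [R3 at 1.1]

p(p(a))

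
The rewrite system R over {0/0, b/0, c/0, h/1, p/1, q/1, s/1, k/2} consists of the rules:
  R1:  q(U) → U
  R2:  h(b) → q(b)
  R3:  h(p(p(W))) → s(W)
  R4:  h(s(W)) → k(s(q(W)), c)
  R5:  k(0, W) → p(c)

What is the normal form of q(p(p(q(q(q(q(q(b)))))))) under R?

1. q(p(p(q(q(q(q(q(b))))))))  →  p(p(q(q(q(q(q(b)))))))   [R1 at ε]
2. p(p(q(q(q(q(q(b)))))))  →  p(p(q(q(q(q(b))))))   [R1 at 1.1]
3. p(p(q(q(q(q(b))))))  →  p(p(q(q(q(b)))))   [R1 at 1.1]
4. p(p(q(q(q(b)))))  →  p(p(q(q(b))))   [R1 at 1.1]
5. p(p(q(q(b))))  →  p(p(q(b)))   [R1 at 1.1]
6. p(p(q(b)))  →  p(p(b))   [R1 at 1.1]

p(p(b))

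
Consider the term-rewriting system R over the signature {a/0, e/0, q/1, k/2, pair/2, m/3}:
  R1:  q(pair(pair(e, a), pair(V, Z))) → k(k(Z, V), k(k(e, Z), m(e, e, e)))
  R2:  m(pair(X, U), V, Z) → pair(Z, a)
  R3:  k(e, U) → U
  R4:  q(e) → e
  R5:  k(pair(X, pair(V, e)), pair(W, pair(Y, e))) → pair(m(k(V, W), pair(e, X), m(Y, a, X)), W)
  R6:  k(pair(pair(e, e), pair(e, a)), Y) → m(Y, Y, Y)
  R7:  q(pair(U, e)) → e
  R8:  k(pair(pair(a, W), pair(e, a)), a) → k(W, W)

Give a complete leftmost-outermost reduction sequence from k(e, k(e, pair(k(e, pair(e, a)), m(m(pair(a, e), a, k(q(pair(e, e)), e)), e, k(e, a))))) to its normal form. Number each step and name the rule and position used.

pair(pair(e, a), pair(a, a))

1. k(e, k(e, pair(k(e, pair(e, a)), m(m(pair(a, e), a, k(q(pair(e, e)), e)), e, k(e, a)))))  →  k(e, pair(k(e, pair(e, a)), m(m(pair(a, e), a, k(q(pair(e, e)), e)), e, k(e, a))))   [R3 at ε]
2. k(e, pair(k(e, pair(e, a)), m(m(pair(a, e), a, k(q(pair(e, e)), e)), e, k(e, a))))  →  pair(k(e, pair(e, a)), m(m(pair(a, e), a, k(q(pair(e, e)), e)), e, k(e, a)))   [R3 at ε]
3. pair(k(e, pair(e, a)), m(m(pair(a, e), a, k(q(pair(e, e)), e)), e, k(e, a)))  →  pair(pair(e, a), m(m(pair(a, e), a, k(q(pair(e, e)), e)), e, k(e, a)))   [R3 at 1]
4. pair(pair(e, a), m(m(pair(a, e), a, k(q(pair(e, e)), e)), e, k(e, a)))  →  pair(pair(e, a), m(pair(k(q(pair(e, e)), e), a), e, k(e, a)))   [R2 at 2.1]
5. pair(pair(e, a), m(pair(k(q(pair(e, e)), e), a), e, k(e, a)))  →  pair(pair(e, a), pair(k(e, a), a))   [R2 at 2]
6. pair(pair(e, a), pair(k(e, a), a))  →  pair(pair(e, a), pair(a, a))   [R3 at 2.1]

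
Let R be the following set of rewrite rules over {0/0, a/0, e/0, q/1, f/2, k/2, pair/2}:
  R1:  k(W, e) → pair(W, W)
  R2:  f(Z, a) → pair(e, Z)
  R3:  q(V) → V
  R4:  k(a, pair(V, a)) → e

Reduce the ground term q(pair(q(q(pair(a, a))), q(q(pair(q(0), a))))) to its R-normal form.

1. q(pair(q(q(pair(a, a))), q(q(pair(q(0), a)))))  →  pair(q(q(pair(a, a))), q(q(pair(q(0), a))))   [R3 at ε]
2. pair(q(q(pair(a, a))), q(q(pair(q(0), a))))  →  pair(q(pair(a, a)), q(q(pair(q(0), a))))   [R3 at 1]
3. pair(q(pair(a, a)), q(q(pair(q(0), a))))  →  pair(pair(a, a), q(q(pair(q(0), a))))   [R3 at 1]
4. pair(pair(a, a), q(q(pair(q(0), a))))  →  pair(pair(a, a), q(pair(q(0), a)))   [R3 at 2]
5. pair(pair(a, a), q(pair(q(0), a)))  →  pair(pair(a, a), pair(q(0), a))   [R3 at 2]
6. pair(pair(a, a), pair(q(0), a))  →  pair(pair(a, a), pair(0, a))   [R3 at 2.1]

pair(pair(a, a), pair(0, a))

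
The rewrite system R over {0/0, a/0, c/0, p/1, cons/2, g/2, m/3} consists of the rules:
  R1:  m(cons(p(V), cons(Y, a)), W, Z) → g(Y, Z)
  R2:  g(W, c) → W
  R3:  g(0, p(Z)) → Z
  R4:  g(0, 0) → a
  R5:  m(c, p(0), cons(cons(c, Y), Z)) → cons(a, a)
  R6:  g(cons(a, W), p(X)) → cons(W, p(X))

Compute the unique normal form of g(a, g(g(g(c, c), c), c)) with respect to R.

1. g(a, g(g(g(c, c), c), c))  →  g(a, g(g(c, c), c))   [R2 at 2]
2. g(a, g(g(c, c), c))  →  g(a, g(c, c))   [R2 at 2]
3. g(a, g(c, c))  →  g(a, c)   [R2 at 2]
4. g(a, c)  →  a   [R2 at ε]

a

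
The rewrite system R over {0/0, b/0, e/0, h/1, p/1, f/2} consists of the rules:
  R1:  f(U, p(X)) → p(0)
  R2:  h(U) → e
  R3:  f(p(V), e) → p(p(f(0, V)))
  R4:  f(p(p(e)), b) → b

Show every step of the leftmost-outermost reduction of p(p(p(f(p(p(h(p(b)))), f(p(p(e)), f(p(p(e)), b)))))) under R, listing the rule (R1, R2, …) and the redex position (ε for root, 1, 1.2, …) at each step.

p(p(p(b)))

1. p(p(p(f(p(p(h(p(b)))), f(p(p(e)), f(p(p(e)), b))))))  →  p(p(p(f(p(p(e)), f(p(p(e)), f(p(p(e)), b))))))   [R2 at 1.1.1.1.1.1]
2. p(p(p(f(p(p(e)), f(p(p(e)), f(p(p(e)), b))))))  →  p(p(p(f(p(p(e)), f(p(p(e)), b)))))   [R4 at 1.1.1.2.2]
3. p(p(p(f(p(p(e)), f(p(p(e)), b)))))  →  p(p(p(f(p(p(e)), b))))   [R4 at 1.1.1.2]
4. p(p(p(f(p(p(e)), b))))  →  p(p(p(b)))   [R4 at 1.1.1]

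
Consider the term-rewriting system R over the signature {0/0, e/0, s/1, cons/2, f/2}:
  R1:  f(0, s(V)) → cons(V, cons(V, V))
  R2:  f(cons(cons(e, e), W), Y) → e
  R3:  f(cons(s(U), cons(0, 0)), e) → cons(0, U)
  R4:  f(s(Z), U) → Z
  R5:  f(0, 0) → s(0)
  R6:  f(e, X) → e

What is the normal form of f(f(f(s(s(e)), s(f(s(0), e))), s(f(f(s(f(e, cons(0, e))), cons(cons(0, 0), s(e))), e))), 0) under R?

e

1. f(f(f(s(s(e)), s(f(s(0), e))), s(f(f(s(f(e, cons(0, e))), cons(cons(0, 0), s(e))), e))), 0)  →  f(f(s(e), s(f(f(s(f(e, cons(0, e))), cons(cons(0, 0), s(e))), e))), 0)   [R4 at 1.1]
2. f(f(s(e), s(f(f(s(f(e, cons(0, e))), cons(cons(0, 0), s(e))), e))), 0)  →  f(e, 0)   [R4 at 1]
3. f(e, 0)  →  e   [R6 at ε]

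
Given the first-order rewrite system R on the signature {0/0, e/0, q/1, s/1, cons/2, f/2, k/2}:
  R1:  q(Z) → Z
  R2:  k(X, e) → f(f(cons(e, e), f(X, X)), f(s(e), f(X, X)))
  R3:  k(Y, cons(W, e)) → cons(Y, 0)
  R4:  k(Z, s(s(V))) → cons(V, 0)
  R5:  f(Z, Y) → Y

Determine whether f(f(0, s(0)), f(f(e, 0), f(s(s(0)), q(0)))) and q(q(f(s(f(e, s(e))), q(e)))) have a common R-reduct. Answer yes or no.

no — NF(t₁) = 0, NF(t₂) = e

Reduce t₁ = f(f(0, s(0)), f(f(e, 0), f(s(s(0)), q(0)))):
1. f(f(0, s(0)), f(f(e, 0), f(s(s(0)), q(0))))  →  f(f(e, 0), f(s(s(0)), q(0)))   [R5 at ε]
2. f(f(e, 0), f(s(s(0)), q(0)))  →  f(s(s(0)), q(0))   [R5 at ε]
3. f(s(s(0)), q(0))  →  q(0)   [R5 at ε]
4. q(0)  →  0   [R1 at ε]

Reduce t₂ = q(q(f(s(f(e, s(e))), q(e)))):
1. q(q(f(s(f(e, s(e))), q(e))))  →  q(f(s(f(e, s(e))), q(e)))   [R1 at ε]
2. q(f(s(f(e, s(e))), q(e)))  →  f(s(f(e, s(e))), q(e))   [R1 at ε]
3. f(s(f(e, s(e))), q(e))  →  q(e)   [R5 at ε]
4. q(e)  →  e   [R1 at ε]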